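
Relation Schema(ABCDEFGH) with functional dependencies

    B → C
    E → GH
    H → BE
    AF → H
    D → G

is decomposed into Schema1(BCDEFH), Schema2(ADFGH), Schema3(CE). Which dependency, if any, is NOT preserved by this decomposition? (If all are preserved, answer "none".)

B → C lies within Schema1.
E → GH: restricted closure across fragments reaches GH.
H → BE lies within Schema1.
AF → H lies within Schema2.
D → G lies within Schema2.
Every dependency is enforceable on the fragments, so the decomposition is dependency-preserving.

none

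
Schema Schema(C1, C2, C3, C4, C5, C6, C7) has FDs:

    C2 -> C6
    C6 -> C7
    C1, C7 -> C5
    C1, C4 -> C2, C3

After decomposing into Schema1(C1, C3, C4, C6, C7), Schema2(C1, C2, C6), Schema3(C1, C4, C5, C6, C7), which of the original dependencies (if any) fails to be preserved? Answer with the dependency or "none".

Check C1, C4 → C2, C3: no single fragment contains all of {C1, C2, C3, C4}, and the restricted closure of {C1, C4} across the fragments never reaches {C2, C3}.
C2 → C6 is preserved.
C6 → C7 is preserved.
C1, C7 → C5 is preserved.

C1, C4 -> C2, C3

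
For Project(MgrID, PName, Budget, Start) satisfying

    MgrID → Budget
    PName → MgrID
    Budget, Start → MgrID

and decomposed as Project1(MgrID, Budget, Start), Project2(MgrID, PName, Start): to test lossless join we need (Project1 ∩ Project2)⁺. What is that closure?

Project1 ∩ Project2 = {MgrID, Start}.
MgrID → Budget applies, adding Budget
Closure: {MgrID, Budget, Start}.

MgrID, Budget, Start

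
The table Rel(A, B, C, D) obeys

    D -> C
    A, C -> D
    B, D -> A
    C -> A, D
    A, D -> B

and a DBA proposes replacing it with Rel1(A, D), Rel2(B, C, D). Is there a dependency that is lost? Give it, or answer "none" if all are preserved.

none

D → C lies within Rel2.
A, C → D: restricted closure across fragments reaches D.
B, D → A: restricted closure across fragments reaches A.
C → A, D: restricted closure across fragments reaches A, D.
A, D → B: restricted closure across fragments reaches B.
Every dependency is enforceable on the fragments, so the decomposition is dependency-preserving.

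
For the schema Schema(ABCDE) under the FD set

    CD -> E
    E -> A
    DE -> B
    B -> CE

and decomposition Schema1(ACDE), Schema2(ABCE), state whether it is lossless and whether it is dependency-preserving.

Lossless test: (ACE)⁺ = {ACE}, which is a superkey of neither fragment — lossy.
Dependency preservation: the restricted closure of {DE} across the fragments never reaches {B}, so DE → B cannot be enforced without a join — not preserved.

lossy and not dependency-preserving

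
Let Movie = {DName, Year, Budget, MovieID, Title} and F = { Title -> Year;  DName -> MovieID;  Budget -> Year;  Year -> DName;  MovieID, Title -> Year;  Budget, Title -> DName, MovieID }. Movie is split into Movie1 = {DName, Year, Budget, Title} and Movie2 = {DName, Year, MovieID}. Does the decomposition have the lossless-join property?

Yes

Common attributes: Movie1 ∩ Movie2 = {DName, Year}.
Closure of {DName, Year}: DName → MovieID applies, adding MovieID. So (DName, Year)⁺ = {DName, Year, MovieID}.
This closure contains every attribute of Movie2, so Movie1 ∩ Movie2 → Movie2. The join is lossless.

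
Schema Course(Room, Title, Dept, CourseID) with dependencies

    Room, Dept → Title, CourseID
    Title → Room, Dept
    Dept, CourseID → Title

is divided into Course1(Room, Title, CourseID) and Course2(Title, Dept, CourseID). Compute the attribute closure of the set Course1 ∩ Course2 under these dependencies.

Room, Title, Dept, CourseID

Course1 ∩ Course2 = {Title, CourseID}.
Title → Room, Dept applies, adding Room, Dept
Closure: {Room, Title, Dept, CourseID}.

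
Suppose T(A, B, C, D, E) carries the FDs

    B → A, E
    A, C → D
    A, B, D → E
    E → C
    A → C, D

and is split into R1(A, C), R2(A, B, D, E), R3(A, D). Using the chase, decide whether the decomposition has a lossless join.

Yes

Chase test. Columns are A, B, C, D, E; row i has aⱼ where attribute j ∈ Ri, else bᵢⱼ.
Initial tableau (one row per fragment):
  row 1: a1 b12 a3 b14 b15
  row 2: a1 a2 b23 a4 a5
  row 3: a1 b32 b33 a4 b35
Rows 1 and 2 agree on A; apply A→C, D and equate their C, D entries.
Rows 1 and 3 agree on A; apply A→C, D and equate their C, D entries.
Row 2 is now all distinguished symbols — the join is lossless.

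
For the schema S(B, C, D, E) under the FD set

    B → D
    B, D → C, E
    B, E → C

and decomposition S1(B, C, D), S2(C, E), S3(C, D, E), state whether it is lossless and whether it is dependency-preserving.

Lossless test (chase): applying each FD to every pair of rows produces no changes in the tableau, so no row becomes fully distinguished — the join is lossy.
Dependency preservation: the restricted closure of {B, D} across the fragments never reaches {C, E}, so B, D → C, E cannot be enforced without a join — not preserved.

lossy and not dependency-preserving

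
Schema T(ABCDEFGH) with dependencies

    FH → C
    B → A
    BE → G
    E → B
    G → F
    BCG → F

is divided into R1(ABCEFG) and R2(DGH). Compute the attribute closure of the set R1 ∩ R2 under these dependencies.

R1 ∩ R2 = {G}.
G → F applies, adding F
Closure: {FG}.

FG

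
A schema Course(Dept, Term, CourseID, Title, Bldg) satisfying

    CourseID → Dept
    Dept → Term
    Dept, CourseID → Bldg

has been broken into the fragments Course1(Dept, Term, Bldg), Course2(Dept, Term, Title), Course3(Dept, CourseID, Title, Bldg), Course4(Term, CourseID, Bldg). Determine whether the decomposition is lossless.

Chase test. Columns are Dept, Term, CourseID, Title, Bldg; row i has aⱼ where attribute j ∈ Coursei, else bᵢⱼ.
Initial tableau (one row per fragment):
  row 1: a1 a2 b13 b14 a5
  row 2: a1 a2 b23 a4 b25
  row 3: a1 b32 a3 a4 a5
  row 4: b41 a2 a3 b44 a5
Rows 3 and 4 agree on CourseID; apply CourseID→Dept and equate their Dept entries.
Rows 1 and 3 agree on Dept; apply Dept→Term and equate their Term entries.
Row 3 is now all distinguished symbols — the join is lossless.

Yes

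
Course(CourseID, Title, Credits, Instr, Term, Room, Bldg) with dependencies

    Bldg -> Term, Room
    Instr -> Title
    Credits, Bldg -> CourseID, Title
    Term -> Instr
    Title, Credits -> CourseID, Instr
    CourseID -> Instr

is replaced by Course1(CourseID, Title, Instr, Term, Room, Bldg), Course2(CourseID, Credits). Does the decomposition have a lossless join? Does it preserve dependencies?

Lossless test: (CourseID)⁺ = {CourseID, Title, Instr}, which is a superkey of neither fragment — lossy.
Dependency preservation: the restricted closure of {Credits, Bldg} across the fragments never reaches {CourseID, Title}, so Credits, Bldg → CourseID, Title cannot be enforced without a join — not preserved.

lossy and not dependency-preserving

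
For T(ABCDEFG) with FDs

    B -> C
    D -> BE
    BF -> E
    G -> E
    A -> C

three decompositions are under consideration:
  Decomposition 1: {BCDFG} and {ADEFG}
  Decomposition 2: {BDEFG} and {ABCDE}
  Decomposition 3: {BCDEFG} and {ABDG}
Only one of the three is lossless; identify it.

Decomposition 1

Decomposition 1: common = {DFG}, closure = {BCDEFG} → lossless.
Decomposition 2: common = {BDE}, closure = {BCDE} → lossy.
Decomposition 3: common = {BDG}, closure = {BCDEG} → lossy.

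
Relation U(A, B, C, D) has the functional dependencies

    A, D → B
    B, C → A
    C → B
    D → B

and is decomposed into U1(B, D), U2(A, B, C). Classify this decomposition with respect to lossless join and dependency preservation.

lossy but dependency-preserving

Lossless test: (B)⁺ = {B}, which is a superkey of neither fragment — lossy.
Dependency preservation: A, D → B is not contained in any single fragment, but the restricted closure of its left-hand side across the fragments still reaches the right-hand side; the remaining FDs each lie inside some fragment. All dependencies are preserved.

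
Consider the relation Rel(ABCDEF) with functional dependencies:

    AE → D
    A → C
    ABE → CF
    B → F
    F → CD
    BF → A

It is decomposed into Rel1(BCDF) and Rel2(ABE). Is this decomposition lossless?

Common attributes: Rel1 ∩ Rel2 = {B}.
Closure of {B}: B → F applies, adding F; F → CD applies, adding CD; BF → A applies, adding A. So (B)⁺ = {ABCDF}.
This closure contains every attribute of Rel1, so Rel1 ∩ Rel2 → Rel1. The join is lossless.

Yes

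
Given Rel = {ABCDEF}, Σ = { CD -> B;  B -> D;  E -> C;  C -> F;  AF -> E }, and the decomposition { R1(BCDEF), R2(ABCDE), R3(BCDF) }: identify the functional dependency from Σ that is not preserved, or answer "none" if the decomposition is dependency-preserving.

Check AF → E: no single fragment contains all of {AEF}, and the restricted closure of {AF} across the fragments never reaches {E}.
CD → B is preserved.
B → D is preserved.
E → C is preserved.
C → F is preserved.

AF -> E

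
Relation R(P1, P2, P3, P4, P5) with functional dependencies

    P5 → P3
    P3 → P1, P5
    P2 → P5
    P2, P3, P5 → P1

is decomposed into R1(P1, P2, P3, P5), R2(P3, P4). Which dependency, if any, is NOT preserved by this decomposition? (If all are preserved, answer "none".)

none

P5 → P3 lies within R1.
P3 → P1, P5 lies within R1.
P2 → P5 lies within R1.
P2, P3, P5 → P1 lies within R1.
Every dependency is enforceable on the fragments, so the decomposition is dependency-preserving.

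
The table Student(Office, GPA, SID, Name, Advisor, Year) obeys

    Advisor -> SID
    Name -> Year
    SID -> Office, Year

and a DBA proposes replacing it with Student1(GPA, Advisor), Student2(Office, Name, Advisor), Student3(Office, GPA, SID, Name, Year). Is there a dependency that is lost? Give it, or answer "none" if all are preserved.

Check Advisor → SID: no single fragment contains all of {SID, Advisor}, and the restricted closure of {Advisor} across the fragments never reaches {SID}.
Name → Year is preserved.
SID → Office, Year is preserved.

Advisor -> SID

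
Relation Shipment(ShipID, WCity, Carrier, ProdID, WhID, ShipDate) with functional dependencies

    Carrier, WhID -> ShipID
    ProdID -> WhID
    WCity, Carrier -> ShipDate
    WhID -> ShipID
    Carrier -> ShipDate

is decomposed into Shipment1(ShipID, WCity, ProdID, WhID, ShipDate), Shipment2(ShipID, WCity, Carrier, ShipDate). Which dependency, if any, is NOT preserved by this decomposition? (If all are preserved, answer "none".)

none

Carrier, WhID → ShipID: restricted closure across fragments reaches ShipID.
ProdID → WhID lies within Shipment1.
WCity, Carrier → ShipDate lies within Shipment2.
WhID → ShipID lies within Shipment1.
Carrier → ShipDate lies within Shipment2.
Every dependency is enforceable on the fragments, so the decomposition is dependency-preserving.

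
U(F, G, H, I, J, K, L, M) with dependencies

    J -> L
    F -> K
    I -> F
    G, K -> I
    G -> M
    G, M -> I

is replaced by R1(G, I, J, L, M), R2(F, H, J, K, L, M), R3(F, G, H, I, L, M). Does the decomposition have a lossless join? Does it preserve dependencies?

lossy but dependency-preserving

Lossless test (chase): Rows 2 and 3 agree on F; apply F→K and equate their K entries. Rows 1 and 3 agree on I; apply I→F and equate their F entries. Rows 1 and 2 agree on F; apply F→K and equate their K entries. No row becomes fully distinguished — the join is lossy.
Dependency preservation: G, K → I is not contained in any single fragment, but the restricted closure of its left-hand side across the fragments still reaches the right-hand side; the remaining FDs each lie inside some fragment. All dependencies are preserved.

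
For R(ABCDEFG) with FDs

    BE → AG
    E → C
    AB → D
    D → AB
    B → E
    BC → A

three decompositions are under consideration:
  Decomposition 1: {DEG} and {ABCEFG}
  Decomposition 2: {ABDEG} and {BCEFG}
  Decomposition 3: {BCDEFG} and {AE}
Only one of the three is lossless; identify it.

Decomposition 1: common = {EG}, closure = {CEG} → lossy.
Decomposition 2: common = {BEG}, closure = {ABCDEG} → lossless.
Decomposition 3: common = {E}, closure = {CE} → lossy.

Decomposition 2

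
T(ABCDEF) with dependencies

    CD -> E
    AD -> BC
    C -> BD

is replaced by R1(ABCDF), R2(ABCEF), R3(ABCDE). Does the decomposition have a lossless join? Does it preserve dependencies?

Lossless test (chase): Rows 1 and 3 agree on CD; apply CD→E and equate their E entries. Rows 1 and 2 agree on C; apply C→BD and equate their BD entries. Row 1 is now all distinguished symbols — the join is lossless.
Dependency preservation: every FD's attributes lie within a single fragment, so each can be enforced locally — preserved.

lossless and dependency-preserving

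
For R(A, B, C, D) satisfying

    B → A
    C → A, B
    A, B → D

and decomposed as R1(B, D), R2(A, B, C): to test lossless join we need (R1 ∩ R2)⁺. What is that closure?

A, B, D

R1 ∩ R2 = {B}.
B → A applies, adding A
A, B → D applies, adding D
Closure: {A, B, D}.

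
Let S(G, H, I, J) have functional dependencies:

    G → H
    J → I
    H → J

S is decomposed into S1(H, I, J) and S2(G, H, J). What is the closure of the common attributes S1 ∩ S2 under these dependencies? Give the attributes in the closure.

H, I, J

S1 ∩ S2 = {H, J}.
J → I applies, adding I
Closure: {H, I, J}.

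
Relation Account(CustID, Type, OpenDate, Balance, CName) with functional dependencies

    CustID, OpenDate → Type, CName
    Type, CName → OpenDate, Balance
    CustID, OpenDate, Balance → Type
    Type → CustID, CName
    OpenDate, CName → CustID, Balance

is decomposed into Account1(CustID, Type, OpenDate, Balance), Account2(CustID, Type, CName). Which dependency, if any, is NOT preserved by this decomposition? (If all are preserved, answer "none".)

OpenDate, CName → CustID, Balance

Check OpenDate, CName → CustID, Balance: no single fragment contains all of {CustID, OpenDate, Balance, CName}, and the restricted closure of {OpenDate, CName} across the fragments never reaches {CustID, Balance}.
CustID, OpenDate → Type, CName is preserved.
Type, CName → OpenDate, Balance is preserved.
CustID, OpenDate, Balance → Type is preserved.
Type → CustID, CName is preserved.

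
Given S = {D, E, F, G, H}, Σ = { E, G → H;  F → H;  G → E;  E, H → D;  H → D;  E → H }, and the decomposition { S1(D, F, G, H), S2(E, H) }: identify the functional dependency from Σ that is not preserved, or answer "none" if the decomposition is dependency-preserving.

G → E

Check G → E: no single fragment contains all of {E, G}, and the restricted closure of {G} across the fragments never reaches {E}.
E, G → H is preserved.
F → H is preserved.
E, H → D is preserved.
H → D is preserved.
E → H is preserved.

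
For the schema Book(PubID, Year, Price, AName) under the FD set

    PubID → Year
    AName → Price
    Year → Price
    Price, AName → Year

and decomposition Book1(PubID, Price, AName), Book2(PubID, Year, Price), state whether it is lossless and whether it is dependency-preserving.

lossless but not dependency-preserving

Lossless test: (PubID, Price)⁺ = {PubID, Year, Price}, which contains all of one fragment — lossless.
Dependency preservation: the restricted closure of {Price, AName} across the fragments never reaches {Year}, so Price, AName → Year cannot be enforced without a join — not preserved.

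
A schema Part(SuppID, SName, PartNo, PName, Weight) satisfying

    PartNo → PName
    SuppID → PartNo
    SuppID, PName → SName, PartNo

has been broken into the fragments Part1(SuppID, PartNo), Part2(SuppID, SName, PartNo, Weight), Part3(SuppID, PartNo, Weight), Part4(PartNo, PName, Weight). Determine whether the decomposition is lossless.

Chase test. Columns are SuppID, SName, PartNo, PName, Weight; row i has aⱼ where attribute j ∈ Parti, else bᵢⱼ.
Initial tableau (one row per fragment):
  row 1: a1 b12 a3 b14 b15
  row 2: a1 a2 a3 b24 a5
  row 3: a1 b32 a3 b34 a5
  row 4: b41 b42 a3 a4 a5
Rows 1 and 2 agree on PartNo; apply PartNo→PName and equate their PName entries.
Rows 1 and 3 agree on PartNo; apply PartNo→PName and equate their PName entries.
Rows 1 and 4 agree on PartNo; apply PartNo→PName and equate their PName entries.
Rows 1 and 2 agree on SuppID, PName; apply SuppID, PName→SName, PartNo and equate their SName, PartNo entries.
Rows 1 and 3 agree on SuppID, PName; apply SuppID, PName→SName, PartNo and equate their SName, PartNo entries.
Row 2 is now all distinguished symbols — the join is lossless.

Yes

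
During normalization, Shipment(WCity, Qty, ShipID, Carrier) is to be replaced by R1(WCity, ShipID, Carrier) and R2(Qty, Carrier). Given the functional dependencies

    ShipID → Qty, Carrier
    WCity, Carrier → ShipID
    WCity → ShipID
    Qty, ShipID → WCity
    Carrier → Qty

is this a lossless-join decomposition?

Common attributes: R1 ∩ R2 = {Carrier}.
Closure of {Carrier}: Carrier → Qty applies, adding Qty. So (Carrier)⁺ = {Qty, Carrier}.
This closure contains every attribute of R2, so R1 ∩ R2 → R2. The join is lossless.

Yes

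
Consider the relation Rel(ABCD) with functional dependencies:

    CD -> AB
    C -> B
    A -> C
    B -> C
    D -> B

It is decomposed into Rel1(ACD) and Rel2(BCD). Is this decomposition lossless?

Yes

Common attributes: Rel1 ∩ Rel2 = {CD}.
Closure of {CD}: CD → AB applies, adding AB. So (CD)⁺ = {ABCD}.
This closure contains every attribute of Rel1, so Rel1 ∩ Rel2 → Rel1. The join is lossless.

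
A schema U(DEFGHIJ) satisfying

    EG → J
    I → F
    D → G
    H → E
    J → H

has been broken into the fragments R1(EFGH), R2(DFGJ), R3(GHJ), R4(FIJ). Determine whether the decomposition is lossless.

Chase test. Columns are DEFGHIJ; row i has aⱼ where attribute j ∈ Ri, else bᵢⱼ.
Initial tableau (one row per fragment):
  row 1: b11 a2 a3 a4 a5 b16 b17
  row 2: a1 b22 a3 a4 b25 b26 a7
  row 3: b31 b32 b33 a4 a5 b36 a7
  row 4: b41 b42 a3 b44 b45 a6 a7
Rows 1 and 3 agree on H; apply H→E and equate their E entries.
Rows 2 and 3 agree on J; apply J→H and equate their H entries.
Rows 2 and 4 agree on J; apply J→H and equate their H entries.
Rows 1 and 3 agree on EG; apply EG→J and equate their J entries.
Rows 1 and 2 agree on H; apply H→E and equate their E entries.
Rows 1 and 4 agree on H; apply H→E and equate their E entries.
No row becomes fully distinguished — the join is lossy.

No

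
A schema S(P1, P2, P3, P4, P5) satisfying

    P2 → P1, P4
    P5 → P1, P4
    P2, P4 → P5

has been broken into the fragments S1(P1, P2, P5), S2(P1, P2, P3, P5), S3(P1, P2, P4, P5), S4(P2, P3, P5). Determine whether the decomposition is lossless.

Yes

Chase test. Columns are P1, P2, P3, P4, P5; row i has aⱼ where attribute j ∈ Si, else bᵢⱼ.
Initial tableau (one row per fragment):
  row 1: a1 a2 b13 b14 a5
  row 2: a1 a2 a3 b24 a5
  row 3: a1 a2 b33 a4 a5
  row 4: b41 a2 a3 b44 a5
Rows 1 and 2 agree on P2; apply P2→P1, P4 and equate their P1, P4 entries.
Rows 1 and 3 agree on P2; apply P2→P1, P4 and equate their P1, P4 entries.
Rows 1 and 4 agree on P2; apply P2→P1, P4 and equate their P1, P4 entries.
Row 2 is now all distinguished symbols — the join is lossless.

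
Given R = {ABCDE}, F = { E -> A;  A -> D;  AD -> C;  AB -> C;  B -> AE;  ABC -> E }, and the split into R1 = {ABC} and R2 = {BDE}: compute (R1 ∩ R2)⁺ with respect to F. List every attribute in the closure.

ABCDE

R1 ∩ R2 = {B}.
B → AE applies, adding AE
A → D applies, adding D
AD → C applies, adding C
Closure: {ABCDE}.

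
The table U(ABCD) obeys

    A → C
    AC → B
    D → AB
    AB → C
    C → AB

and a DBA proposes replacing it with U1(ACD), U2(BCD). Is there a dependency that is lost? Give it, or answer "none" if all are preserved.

A → C lies within U1.
AC → B: restricted closure across fragments reaches B.
D → AB: restricted closure across fragments reaches AB.
AB → C: restricted closure across fragments reaches C.
C → AB: restricted closure across fragments reaches AB.
Every dependency is enforceable on the fragments, so the decomposition is dependency-preserving.

none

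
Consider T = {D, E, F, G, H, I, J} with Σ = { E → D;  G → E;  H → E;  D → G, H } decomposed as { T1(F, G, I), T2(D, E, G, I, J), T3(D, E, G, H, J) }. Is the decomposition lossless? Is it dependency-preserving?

lossy but dependency-preserving

Lossless test (chase): Rows 1 and 2 agree on G; apply G→E and equate their E entries. Rows 2 and 3 agree on D; apply D→G, H and equate their G, H entries. Rows 1 and 2 agree on E; apply E→D and equate their D entries. Rows 1 and 2 agree on D; apply D→G, H and equate their G, H entries. No row becomes fully distinguished — the join is lossy.
Dependency preservation: every FD's attributes lie within a single fragment, so each can be enforced locally — preserved.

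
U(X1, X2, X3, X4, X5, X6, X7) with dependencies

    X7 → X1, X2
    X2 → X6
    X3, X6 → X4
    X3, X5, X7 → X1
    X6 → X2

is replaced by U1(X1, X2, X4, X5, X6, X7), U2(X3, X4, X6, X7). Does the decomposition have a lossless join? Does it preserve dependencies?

Lossless test: (X4, X6, X7)⁺ = {X1, X2, X4, X6, X7}, which is a superkey of neither fragment — lossy.
Dependency preservation: X3, X5, X7 → X1 is not contained in any single fragment, but the restricted closure of its left-hand side across the fragments still reaches the right-hand side; the remaining FDs each lie inside some fragment. All dependencies are preserved.

lossy but dependency-preserving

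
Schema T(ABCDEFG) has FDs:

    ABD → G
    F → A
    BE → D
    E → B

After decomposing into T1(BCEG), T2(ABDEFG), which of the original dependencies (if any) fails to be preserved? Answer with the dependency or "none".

ABD → G lies within T2.
F → A lies within T2.
BE → D lies within T2.
E → B lies within T1.
Every dependency is enforceable on the fragments, so the decomposition is dependency-preserving.

none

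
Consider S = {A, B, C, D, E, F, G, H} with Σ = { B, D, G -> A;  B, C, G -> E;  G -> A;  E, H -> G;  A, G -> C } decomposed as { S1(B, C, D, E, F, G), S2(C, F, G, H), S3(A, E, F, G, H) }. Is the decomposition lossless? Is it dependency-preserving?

lossy but dependency-preserving

Lossless test (chase): Rows 1 and 2 agree on G; apply G→A and equate their A entries. Rows 1 and 3 agree on G; apply G→A and equate their A entries. Rows 1 and 3 agree on A, G; apply A, G→C and equate their C entries. No row becomes fully distinguished — the join is lossy.
Dependency preservation: B, D, G → A; A, G → C are not contained in any single fragment, but the restricted closure of each left-hand side across the fragments still reaches the right-hand side; the remaining FDs each lie inside some fragment. All dependencies are preserved.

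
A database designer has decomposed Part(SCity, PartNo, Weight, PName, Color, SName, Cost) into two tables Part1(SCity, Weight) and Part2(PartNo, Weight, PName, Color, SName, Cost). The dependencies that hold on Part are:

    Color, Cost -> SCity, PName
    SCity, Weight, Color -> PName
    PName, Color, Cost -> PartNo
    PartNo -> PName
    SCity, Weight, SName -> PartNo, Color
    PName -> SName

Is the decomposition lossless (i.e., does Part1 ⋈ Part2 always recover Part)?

No

Common attributes: Part1 ∩ Part2 = {Weight}.
No dependency enlarges {Weight}, so (Weight)⁺ = {Weight}.
The closure contains neither all of Part1 = {SCity, Weight} nor all of Part2 = {PartNo, Weight, PName, Color, SName, Cost}, so the common attributes are not a superkey of either fragment. The join is lossy.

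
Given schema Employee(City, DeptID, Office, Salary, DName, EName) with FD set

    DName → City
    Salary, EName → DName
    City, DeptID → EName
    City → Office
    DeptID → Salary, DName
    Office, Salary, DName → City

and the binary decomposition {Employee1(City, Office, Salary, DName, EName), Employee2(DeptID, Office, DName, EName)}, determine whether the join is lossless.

Common attributes: Employee1 ∩ Employee2 = {Office, DName, EName}.
Closure of {Office, DName, EName}: DName → City applies, adding City. So (Office, DName, EName)⁺ = {City, Office, DName, EName}.
The closure contains neither all of Employee1 = {City, Office, Salary, DName, EName} nor all of Employee2 = {DeptID, Office, DName, EName}, so the common attributes are not a superkey of either fragment. The join is lossy.

No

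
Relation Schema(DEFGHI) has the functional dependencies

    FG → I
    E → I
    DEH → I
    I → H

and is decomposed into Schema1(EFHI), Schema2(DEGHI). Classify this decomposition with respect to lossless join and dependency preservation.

Lossless test: (EHI)⁺ = {EHI}, which is a superkey of neither fragment — lossy.
Dependency preservation: the restricted closure of {FG} across the fragments never reaches {I}, so FG → I cannot be enforced without a join — not preserved.

lossy and not dependency-preserving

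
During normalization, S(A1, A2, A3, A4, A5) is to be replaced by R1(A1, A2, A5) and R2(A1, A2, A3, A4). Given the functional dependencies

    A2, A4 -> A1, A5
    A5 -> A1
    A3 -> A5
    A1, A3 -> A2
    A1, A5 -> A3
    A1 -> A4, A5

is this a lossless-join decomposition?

Common attributes: R1 ∩ R2 = {A1, A2}.
Closure of {A1, A2}: A1 → A4, A5 applies, adding A4, A5; A1, A5 → A3 applies, adding A3. So (A1, A2)⁺ = {A1, A2, A3, A4, A5}.
This closure contains every attribute of R1, so R1 ∩ R2 → R1. The join is lossless.

Yes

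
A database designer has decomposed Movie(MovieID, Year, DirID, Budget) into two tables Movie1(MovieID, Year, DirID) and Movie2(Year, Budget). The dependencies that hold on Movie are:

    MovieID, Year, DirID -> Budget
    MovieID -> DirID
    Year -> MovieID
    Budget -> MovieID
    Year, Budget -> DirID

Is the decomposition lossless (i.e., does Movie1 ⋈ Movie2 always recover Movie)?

Yes

Common attributes: Movie1 ∩ Movie2 = {Year}.
Closure of {Year}: Year → MovieID applies, adding MovieID; MovieID → DirID applies, adding DirID; MovieID, Year, DirID → Budget applies, adding Budget. So (Year)⁺ = {MovieID, Year, DirID, Budget}.
This closure contains every attribute of Movie1, so Movie1 ∩ Movie2 → Movie1. The join is lossless.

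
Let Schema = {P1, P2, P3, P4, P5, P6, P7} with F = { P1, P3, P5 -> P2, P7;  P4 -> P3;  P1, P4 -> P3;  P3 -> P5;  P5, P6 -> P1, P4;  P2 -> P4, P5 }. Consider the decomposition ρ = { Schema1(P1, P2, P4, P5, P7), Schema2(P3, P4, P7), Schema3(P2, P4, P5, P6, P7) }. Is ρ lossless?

Chase test. Columns are P1, P2, P3, P4, P5, P6, P7; row i has aⱼ where attribute j ∈ Schemai, else bᵢⱼ.
Initial tableau (one row per fragment):
  row 1: a1 a2 b13 a4 a5 b16 a7
  row 2: b21 b22 a3 a4 b25 b26 a7
  row 3: b31 a2 b33 a4 a5 a6 a7
Rows 1 and 2 agree on P4; apply P4→P3 and equate their P3 entries.
Rows 1 and 3 agree on P4; apply P4→P3 and equate their P3 entries.
Rows 1 and 2 agree on P3; apply P3→P5 and equate their P5 entries.
No row becomes fully distinguished — the join is lossy.

No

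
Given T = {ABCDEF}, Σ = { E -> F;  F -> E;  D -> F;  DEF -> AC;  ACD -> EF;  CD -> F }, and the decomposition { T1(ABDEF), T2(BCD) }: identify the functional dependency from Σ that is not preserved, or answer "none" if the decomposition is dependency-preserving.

none

E → F lies within T1.
F → E lies within T1.
D → F lies within T1.
DEF → AC: restricted closure across fragments reaches AC.
ACD → EF: restricted closure across fragments reaches EF.
CD → F: restricted closure across fragments reaches F.
Every dependency is enforceable on the fragments, so the decomposition is dependency-preserving.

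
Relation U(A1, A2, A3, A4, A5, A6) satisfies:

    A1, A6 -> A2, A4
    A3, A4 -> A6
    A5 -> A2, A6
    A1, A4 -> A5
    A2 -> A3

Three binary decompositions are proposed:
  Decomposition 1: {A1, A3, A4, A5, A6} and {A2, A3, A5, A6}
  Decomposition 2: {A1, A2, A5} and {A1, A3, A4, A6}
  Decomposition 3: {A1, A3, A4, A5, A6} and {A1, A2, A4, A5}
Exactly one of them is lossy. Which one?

Decomposition 1: common = {A3, A5, A6}, closure = {A2, A3, A5, A6} → lossless.
Decomposition 2: common = {A1}, closure = {A1} → lossy.
Decomposition 3: common = {A1, A4, A5}, closure = {A1, A2, A3, A4, A5, A6} → lossless.

Decomposition 2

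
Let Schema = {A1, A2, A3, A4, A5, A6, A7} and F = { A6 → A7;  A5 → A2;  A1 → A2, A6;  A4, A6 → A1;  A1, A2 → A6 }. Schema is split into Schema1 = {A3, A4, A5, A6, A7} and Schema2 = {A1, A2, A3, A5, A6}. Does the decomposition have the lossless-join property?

Common attributes: Schema1 ∩ Schema2 = {A3, A5, A6}.
Closure of {A3, A5, A6}: A6 → A7 applies, adding A7; A5 → A2 applies, adding A2. So (A3, A5, A6)⁺ = {A2, A3, A5, A6, A7}.
The closure contains neither all of Schema1 = {A3, A4, A5, A6, A7} nor all of Schema2 = {A1, A2, A3, A5, A6}, so the common attributes are not a superkey of either fragment. The join is lossy.

No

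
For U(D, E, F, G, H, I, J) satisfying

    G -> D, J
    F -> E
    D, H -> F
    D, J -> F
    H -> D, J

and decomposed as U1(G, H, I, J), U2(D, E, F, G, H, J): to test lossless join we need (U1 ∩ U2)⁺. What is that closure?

D, E, F, G, H, J

U1 ∩ U2 = {G, H, J}.
G → D, J applies, adding D
D, H → F applies, adding F
F → E applies, adding E
Closure: {D, E, F, G, H, J}.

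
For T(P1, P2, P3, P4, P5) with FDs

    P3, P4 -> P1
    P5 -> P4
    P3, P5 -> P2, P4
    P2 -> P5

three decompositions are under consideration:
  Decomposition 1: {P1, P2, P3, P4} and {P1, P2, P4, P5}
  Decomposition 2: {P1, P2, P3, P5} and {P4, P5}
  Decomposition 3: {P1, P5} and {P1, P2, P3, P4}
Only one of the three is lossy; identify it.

Decomposition 3

Decomposition 1: common = {P1, P2, P4}, closure = {P1, P2, P4, P5} → lossless.
Decomposition 2: common = {P5}, closure = {P4, P5} → lossless.
Decomposition 3: common = {P1}, closure = {P1} → lossy.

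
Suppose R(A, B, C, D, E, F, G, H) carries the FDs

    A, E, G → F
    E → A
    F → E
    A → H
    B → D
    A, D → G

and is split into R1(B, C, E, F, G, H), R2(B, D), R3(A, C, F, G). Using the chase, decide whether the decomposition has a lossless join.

Yes

Chase test. Columns are A, B, C, D, E, F, G, H; row i has aⱼ where attribute j ∈ Ri, else bᵢⱼ.
Initial tableau (one row per fragment):
  row 1: b11 a2 a3 b14 a5 a6 a7 a8
  row 2: b21 a2 b23 a4 b25 b26 b27 b28
  row 3: a1 b32 a3 b34 b35 a6 a7 b38
Rows 1 and 3 agree on F; apply F→E and equate their E entries.
Rows 1 and 2 agree on B; apply B→D and equate their D entries.
Rows 1 and 3 agree on E; apply E→A and equate their A entries.
Rows 1 and 3 agree on A; apply A→H and equate their H entries.
Row 1 is now all distinguished symbols — the join is lossless.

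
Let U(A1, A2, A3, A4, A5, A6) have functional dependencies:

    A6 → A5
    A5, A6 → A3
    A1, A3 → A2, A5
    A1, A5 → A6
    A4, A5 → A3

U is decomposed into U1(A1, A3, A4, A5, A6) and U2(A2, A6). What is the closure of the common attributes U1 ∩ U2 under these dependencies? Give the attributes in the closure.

A3, A5, A6

U1 ∩ U2 = {A6}.
A6 → A5 applies, adding A5
A5, A6 → A3 applies, adding A3
Closure: {A3, A5, A6}.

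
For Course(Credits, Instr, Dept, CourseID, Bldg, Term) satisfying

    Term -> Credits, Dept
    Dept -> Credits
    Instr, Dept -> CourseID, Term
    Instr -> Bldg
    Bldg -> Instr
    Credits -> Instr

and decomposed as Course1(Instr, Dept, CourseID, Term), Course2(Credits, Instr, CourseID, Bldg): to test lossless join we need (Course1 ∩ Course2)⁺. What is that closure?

Course1 ∩ Course2 = {Instr, CourseID}.
Instr → Bldg applies, adding Bldg
Closure: {Instr, CourseID, Bldg}.

Instr, CourseID, Bldg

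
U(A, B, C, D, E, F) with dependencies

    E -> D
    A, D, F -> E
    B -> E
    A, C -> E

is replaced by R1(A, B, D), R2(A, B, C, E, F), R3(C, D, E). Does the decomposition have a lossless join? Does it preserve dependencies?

lossless but not dependency-preserving

Lossless test (chase): Rows 2 and 3 agree on E; apply E→D and equate their D entries. Rows 1 and 2 agree on B; apply B→E and equate their E entries. Row 2 is now all distinguished symbols — the join is lossless.
Dependency preservation: the restricted closure of {A, D, F} across the fragments never reaches {E}, so A, D, F → E cannot be enforced without a join — not preserved.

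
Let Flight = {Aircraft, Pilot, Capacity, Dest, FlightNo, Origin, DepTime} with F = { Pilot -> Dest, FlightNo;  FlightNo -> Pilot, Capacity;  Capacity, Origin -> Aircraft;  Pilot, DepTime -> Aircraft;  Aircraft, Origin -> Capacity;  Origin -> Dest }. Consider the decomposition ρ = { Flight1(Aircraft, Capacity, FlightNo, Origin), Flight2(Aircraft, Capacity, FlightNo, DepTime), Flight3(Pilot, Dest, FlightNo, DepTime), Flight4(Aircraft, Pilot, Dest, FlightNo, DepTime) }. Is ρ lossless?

Chase test. Columns are Aircraft, Pilot, Capacity, Dest, FlightNo, Origin, DepTime; row i has aⱼ where attribute j ∈ Flighti, else bᵢⱼ.
Initial tableau (one row per fragment):
  row 1: a1 b12 a3 b14 a5 a6 b17
  row 2: a1 b22 a3 b24 a5 b26 a7
  row 3: b31 a2 b33 a4 a5 b36 a7
  row 4: a1 a2 b43 a4 a5 b46 a7
Rows 1 and 2 agree on FlightNo; apply FlightNo→Pilot, Capacity and equate their Pilot, Capacity entries.
Rows 1 and 3 agree on FlightNo; apply FlightNo→Pilot, Capacity and equate their Pilot, Capacity entries.
Rows 1 and 4 agree on FlightNo; apply FlightNo→Pilot, Capacity and equate their Pilot, Capacity entries.
Rows 2 and 3 agree on Pilot, DepTime; apply Pilot, DepTime→Aircraft and equate their Aircraft entries.
Rows 1 and 2 agree on Pilot; apply Pilot→Dest, FlightNo and equate their Dest, FlightNo entries.
Rows 1 and 3 agree on Pilot; apply Pilot→Dest, FlightNo and equate their Dest, FlightNo entries.
No row becomes fully distinguished — the join is lossy.

No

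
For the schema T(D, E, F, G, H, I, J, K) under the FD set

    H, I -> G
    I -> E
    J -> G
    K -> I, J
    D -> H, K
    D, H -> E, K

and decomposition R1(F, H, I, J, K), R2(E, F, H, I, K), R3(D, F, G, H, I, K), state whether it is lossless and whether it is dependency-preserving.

lossless but not dependency-preserving

Lossless test (chase): Rows 1 and 2 agree on H, I; apply H, I→G and equate their G entries. Rows 1 and 3 agree on H, I; apply H, I→G and equate their G entries. Rows 1 and 2 agree on I; apply I→E and equate their E entries. Rows 1 and 3 agree on I; apply I→E and equate their E entries. Rows 1 and 2 agree on K; apply K→I, J and equate their I, J entries. Rows 1 and 3 agree on K; apply K→I, J and equate their I, J entries. Row 3 is now all distinguished symbols — the join is lossless.
Dependency preservation: the restricted closure of {J} across the fragments never reaches {G}, so J → G cannot be enforced without a join — not preserved.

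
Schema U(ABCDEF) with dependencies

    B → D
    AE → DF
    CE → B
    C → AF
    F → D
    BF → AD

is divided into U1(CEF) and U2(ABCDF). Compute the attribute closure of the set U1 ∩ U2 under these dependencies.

U1 ∩ U2 = {CF}.
C → AF applies, adding A
F → D applies, adding D
Closure: {ACDF}.

ACDF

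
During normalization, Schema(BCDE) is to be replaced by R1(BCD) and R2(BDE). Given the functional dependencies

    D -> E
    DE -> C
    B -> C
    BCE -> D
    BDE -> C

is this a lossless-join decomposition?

Common attributes: R1 ∩ R2 = {BD}.
Closure of {BD}: D → E applies, adding E; DE → C applies, adding C. So (BD)⁺ = {BCDE}.
This closure contains every attribute of R1, so R1 ∩ R2 → R1. The join is lossless.

Yes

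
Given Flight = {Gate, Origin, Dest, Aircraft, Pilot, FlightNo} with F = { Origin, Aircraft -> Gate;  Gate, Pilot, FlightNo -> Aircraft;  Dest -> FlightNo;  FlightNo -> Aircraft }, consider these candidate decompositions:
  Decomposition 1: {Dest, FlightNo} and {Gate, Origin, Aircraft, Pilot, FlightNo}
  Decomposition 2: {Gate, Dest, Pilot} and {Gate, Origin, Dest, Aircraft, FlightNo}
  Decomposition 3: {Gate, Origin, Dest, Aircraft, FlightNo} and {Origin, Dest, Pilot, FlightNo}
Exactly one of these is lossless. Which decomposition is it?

Decomposition 1: common = {FlightNo}, closure = {Aircraft, FlightNo} → lossy.
Decomposition 2: common = {Gate, Dest}, closure = {Gate, Dest, Aircraft, FlightNo} → lossy.
Decomposition 3: common = {Origin, Dest, FlightNo}, closure = {Gate, Origin, Dest, Aircraft, FlightNo} → lossless.

Decomposition 3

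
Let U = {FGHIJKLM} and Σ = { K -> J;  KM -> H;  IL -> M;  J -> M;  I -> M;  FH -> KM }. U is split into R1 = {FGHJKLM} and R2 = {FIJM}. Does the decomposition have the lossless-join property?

Common attributes: R1 ∩ R2 = {FJM}.
No dependency enlarges {FJM}, so (FJM)⁺ = {FJM}.
The closure contains neither all of R1 = {FGHJKLM} nor all of R2 = {FIJM}, so the common attributes are not a superkey of either fragment. The join is lossy.

No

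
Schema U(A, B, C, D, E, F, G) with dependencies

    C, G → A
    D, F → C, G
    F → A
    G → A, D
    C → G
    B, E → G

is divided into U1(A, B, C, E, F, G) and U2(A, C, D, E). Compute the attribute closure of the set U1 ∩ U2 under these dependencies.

A, C, D, E, G

U1 ∩ U2 = {A, C, E}.
C → G applies, adding G
G → A, D applies, adding D
Closure: {A, C, D, E, G}.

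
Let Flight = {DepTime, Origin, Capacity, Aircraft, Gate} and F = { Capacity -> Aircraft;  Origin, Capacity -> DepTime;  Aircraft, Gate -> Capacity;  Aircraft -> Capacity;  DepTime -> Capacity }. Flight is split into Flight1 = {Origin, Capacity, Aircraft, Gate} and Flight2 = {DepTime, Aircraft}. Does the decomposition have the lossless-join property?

No

Common attributes: Flight1 ∩ Flight2 = {Aircraft}.
Closure of {Aircraft}: Aircraft → Capacity applies, adding Capacity. So (Aircraft)⁺ = {Capacity, Aircraft}.
The closure contains neither all of Flight1 = {Origin, Capacity, Aircraft, Gate} nor all of Flight2 = {DepTime, Aircraft}, so the common attributes are not a superkey of either fragment. The join is lossy.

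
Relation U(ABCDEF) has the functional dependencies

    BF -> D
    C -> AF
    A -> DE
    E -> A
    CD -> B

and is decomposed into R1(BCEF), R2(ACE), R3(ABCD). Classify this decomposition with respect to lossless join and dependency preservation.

lossless but not dependency-preserving

Lossless test (chase): Rows 1 and 2 agree on C; apply C→AF and equate their AF entries. Rows 1 and 3 agree on C; apply C→AF and equate their AF entries. Rows 1 and 2 agree on A; apply A→DE and equate their DE entries. Rows 1 and 3 agree on A; apply A→DE and equate their DE entries. Rows 1 and 2 agree on CD; apply CD→B and equate their B entries. Row 1 is now all distinguished symbols — the join is lossless.
Dependency preservation: the restricted closure of {BF} across the fragments never reaches {D}, so BF → D cannot be enforced without a join — not preserved.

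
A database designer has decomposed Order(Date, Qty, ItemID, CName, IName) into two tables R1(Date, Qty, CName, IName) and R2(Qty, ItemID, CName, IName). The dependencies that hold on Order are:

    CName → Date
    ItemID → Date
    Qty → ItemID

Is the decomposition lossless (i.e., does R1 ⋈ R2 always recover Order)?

Common attributes: R1 ∩ R2 = {Qty, CName, IName}.
Closure of {Qty, CName, IName}: CName → Date applies, adding Date; Qty → ItemID applies, adding ItemID. So (Qty, CName, IName)⁺ = {Date, Qty, ItemID, CName, IName}.
This closure contains every attribute of R1, so R1 ∩ R2 → R1. The join is lossless.

Yes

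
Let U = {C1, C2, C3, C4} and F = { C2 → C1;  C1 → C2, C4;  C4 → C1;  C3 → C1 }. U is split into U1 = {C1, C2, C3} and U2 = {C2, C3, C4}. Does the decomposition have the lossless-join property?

Yes

Common attributes: U1 ∩ U2 = {C2, C3}.
Closure of {C2, C3}: C2 → C1 applies, adding C1; C1 → C2, C4 applies, adding C4. So (C2, C3)⁺ = {C1, C2, C3, C4}.
This closure contains every attribute of U1, so U1 ∩ U2 → U1. The join is lossless.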